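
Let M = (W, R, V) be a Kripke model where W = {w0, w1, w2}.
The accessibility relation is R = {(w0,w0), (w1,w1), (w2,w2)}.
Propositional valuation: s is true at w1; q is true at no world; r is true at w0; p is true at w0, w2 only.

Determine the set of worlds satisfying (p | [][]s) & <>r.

Let φ = (p | [][]s) & <>r. Evaluate φ at each world:
  w0 (successors {w0}): φ is true.
  w1 (successors {w1}): φ is false.
  w2 (successors {w2}): φ is false.
For instance, at w0:
  At w0: p | [][]s is true, <>r is true, so (p | [][]s) & <>r is true.
    At w0: p is true, [][]s is false, so p | [][]s is true.
      At w0: [][]s requires []s at every successor {w0}.
        []s fails at w0, so [][]s is false at w0.
    At w0: <>r requires r at some successor in {w0}.
      r holds at w0, so <>r is true at w0.
Satisfying worlds: {w0}

w0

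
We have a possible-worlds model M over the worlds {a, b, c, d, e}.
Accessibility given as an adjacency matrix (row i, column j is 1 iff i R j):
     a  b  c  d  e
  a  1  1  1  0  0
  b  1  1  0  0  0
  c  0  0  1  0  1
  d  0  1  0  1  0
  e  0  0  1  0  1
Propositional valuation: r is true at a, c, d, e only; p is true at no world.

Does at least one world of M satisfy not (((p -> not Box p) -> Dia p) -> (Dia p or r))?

No

Let φ = not (((p -> not Box p) -> Dia p) -> (Dia p or r)). Evaluate φ at each world:
  a (successors {a, b, c}): φ is false.
  b (successors {a, b}): φ is false.
  c (successors {c, e}): φ is false.
  d (successors {b, d}): φ is false.
  e (successors {c, e}): φ is false.
For instance, at c:
  At c: ((p -> not Box p) -> Dia p) -> (Dia p or r) is true, so not (((p -> not Box p) -> Dia p) -> (Dia p or r)) is false.
    At c: (p -> not Box p) -> Dia p is false, Dia p or r is true, so ((p -> not Box p) -> Dia p) -> (Dia p or r) is true.
      At c: p -> not Box p is true, Dia p is false, so (p -> not Box p) -> Dia p is false.
      At c: Dia p is false, r is true, so Dia p or r is true.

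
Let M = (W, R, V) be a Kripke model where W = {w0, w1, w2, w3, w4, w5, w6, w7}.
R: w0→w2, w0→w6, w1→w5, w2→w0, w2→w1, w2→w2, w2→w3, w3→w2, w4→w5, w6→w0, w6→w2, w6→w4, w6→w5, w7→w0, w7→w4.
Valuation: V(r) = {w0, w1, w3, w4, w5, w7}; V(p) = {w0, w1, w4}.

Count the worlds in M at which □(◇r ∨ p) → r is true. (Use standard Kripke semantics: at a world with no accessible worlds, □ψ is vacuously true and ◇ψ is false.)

Let φ = □(◇r ∨ p) → r. Evaluate φ at each world:
  w0 (successors {w2, w6}): φ is true.
  w1 (successors {w5}): φ is true.
  w2 (successors {w0, w1, w2, w3}): φ is true.
  w3 (successors {w2}): φ is true.
  w4 (successors {w5}): φ is true.
  w5 (successors ∅): φ is true.
  w6 (successors {w0, w2, w4, w5}): φ is true.
  w7 (successors {w0, w4}): φ is true.
For instance, at w6:
  At w6: □(◇r ∨ p) is false, r is false, so □(◇r ∨ p) → r is true.
    At w6: □(◇r ∨ p) requires ◇r ∨ p at every successor {w0, w2, w4, w5}.
      ◇r ∨ p fails at w5, so □(◇r ∨ p) is false at w6.
Satisfying worlds: {w0, w1, w2, w3, w4, w5, w6, w7}

8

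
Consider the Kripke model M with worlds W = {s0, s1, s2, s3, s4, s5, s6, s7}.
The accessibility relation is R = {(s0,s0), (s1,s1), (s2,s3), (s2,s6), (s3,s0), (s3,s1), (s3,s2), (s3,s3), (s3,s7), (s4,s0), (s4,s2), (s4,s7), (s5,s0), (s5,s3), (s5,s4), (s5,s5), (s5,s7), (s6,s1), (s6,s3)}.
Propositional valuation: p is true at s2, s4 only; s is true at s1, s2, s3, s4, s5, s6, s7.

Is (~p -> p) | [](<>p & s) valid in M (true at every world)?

No

Let φ = (~p -> p) | [](<>p & s). Evaluate φ at each world:
  s0 (successors {s0}): φ is false.
  s1 (successors {s1}): φ is false.
  s2 (successors {s3, s6}): φ is true.
  s3 (successors {s0, s1, s2, s3, s7}): φ is false.
  s4 (successors {s0, s2, s7}): φ is true.
  s5 (successors {s0, s3, s4, s5, s7}): φ is false.
  s6 (successors {s1, s3}): φ is false.
  s7 (successors ∅): φ is true.
Detail at s0 (counterexample):
  At s0: ~p -> p is false, [](<>p & s) is false, so (~p -> p) | [](<>p & s) is false.
    At s0: [](<>p & s) requires <>p & s at every successor {s0}.
      <>p & s fails at s0, so [](<>p & s) is false at s0.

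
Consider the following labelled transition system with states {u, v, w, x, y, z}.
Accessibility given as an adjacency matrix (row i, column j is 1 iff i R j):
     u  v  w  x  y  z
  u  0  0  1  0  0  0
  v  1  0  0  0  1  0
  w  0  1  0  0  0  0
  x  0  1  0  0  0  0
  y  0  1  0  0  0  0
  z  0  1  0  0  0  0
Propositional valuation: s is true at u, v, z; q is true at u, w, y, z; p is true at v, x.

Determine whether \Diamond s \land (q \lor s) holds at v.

Yes

At v: \Diamond s is true, q \lor s is true, so \Diamond s \land (q \lor s) is true.
  At v: \Diamond s requires s at some successor in {u, y}.
    s holds at u, so \Diamond s is true at v.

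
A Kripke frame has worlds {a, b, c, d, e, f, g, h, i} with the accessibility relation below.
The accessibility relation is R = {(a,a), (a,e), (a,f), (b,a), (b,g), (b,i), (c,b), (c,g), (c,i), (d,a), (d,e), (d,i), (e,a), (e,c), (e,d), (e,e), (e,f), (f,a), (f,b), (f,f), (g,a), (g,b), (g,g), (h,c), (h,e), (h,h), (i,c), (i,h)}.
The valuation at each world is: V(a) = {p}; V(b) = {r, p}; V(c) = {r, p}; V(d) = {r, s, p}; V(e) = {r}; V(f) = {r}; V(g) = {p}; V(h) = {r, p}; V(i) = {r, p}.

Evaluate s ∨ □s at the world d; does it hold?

Yes

At d: s is true, □s is false, so s ∨ □s is true.
  At d: □s requires s at every successor {a, e, i}.
    s fails at a, so □s is false at d.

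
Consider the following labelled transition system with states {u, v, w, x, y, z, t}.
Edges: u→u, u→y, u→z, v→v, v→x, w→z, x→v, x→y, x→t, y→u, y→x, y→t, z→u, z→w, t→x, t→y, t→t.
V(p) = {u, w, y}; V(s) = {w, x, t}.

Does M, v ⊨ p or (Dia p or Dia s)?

At v: p is false, Dia p or Dia s is true, so p or (Dia p or Dia s) is true.
  At v: Dia p is false, Dia s is true, so Dia p or Dia s is true.
    At v: Dia p requires p at some successor in {v, x}.
      At v: p is false.
      At x: p is false.
    So Dia p is false at v.
    At v: Dia s requires s at some successor in {v, x}.
      s holds at x, so Dia s is true at v.

Yes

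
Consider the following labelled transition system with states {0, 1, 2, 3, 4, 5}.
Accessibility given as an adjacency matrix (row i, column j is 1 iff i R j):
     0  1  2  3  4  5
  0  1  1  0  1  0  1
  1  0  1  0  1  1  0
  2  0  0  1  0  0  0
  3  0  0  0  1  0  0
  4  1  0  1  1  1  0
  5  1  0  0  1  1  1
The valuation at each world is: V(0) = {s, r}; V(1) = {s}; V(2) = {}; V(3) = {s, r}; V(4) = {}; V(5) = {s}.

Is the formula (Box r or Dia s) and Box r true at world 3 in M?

At 3: Box r or Dia s is true, Box r is true, so (Box r or Dia s) and Box r is true.
  At 3: Box r is true, Dia s is true, so Box r or Dia s is true.
    At 3: Box r requires r at every successor {3}.
      At 3: r is true.
    So Box r is true at 3.
    At 3: Dia s requires s at some successor in {3}.
      s holds at 3, so Dia s is true at 3.
  At 3: Box r requires r at every successor {3}.
    At 3: r is true.
  So Box r is true at 3.

Yes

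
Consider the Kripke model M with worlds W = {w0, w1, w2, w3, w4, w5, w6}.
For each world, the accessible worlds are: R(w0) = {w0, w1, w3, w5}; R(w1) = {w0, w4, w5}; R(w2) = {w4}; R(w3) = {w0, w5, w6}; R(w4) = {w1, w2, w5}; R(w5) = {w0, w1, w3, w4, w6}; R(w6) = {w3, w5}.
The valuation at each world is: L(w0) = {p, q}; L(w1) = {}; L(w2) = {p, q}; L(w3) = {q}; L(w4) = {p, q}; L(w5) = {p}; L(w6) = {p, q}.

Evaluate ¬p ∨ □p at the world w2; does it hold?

Yes

At w2: ¬p is false, □p is true, so ¬p ∨ □p is true.
  At w2: □p requires p at every successor {w4}.
    At w4: p is true.
  So □p is true at w2.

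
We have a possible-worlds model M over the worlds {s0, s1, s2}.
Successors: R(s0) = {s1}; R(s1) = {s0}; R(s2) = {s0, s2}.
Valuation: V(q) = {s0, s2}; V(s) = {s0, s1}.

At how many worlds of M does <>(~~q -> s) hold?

Recall that <>ψ holds at a world iff ψ holds at some accessible world.
Let φ = <>(~~q -> s). Evaluate φ at each world:
  s0 (successors {s1}): φ is true.
  s1 (successors {s0}): φ is true.
  s2 (successors {s0, s2}): φ is true.
For instance, at s0:
  At s0: <>(~~q -> s) requires ~~q -> s at some successor in {s1}.
    ~~q -> s holds at s1, so <>(~~q -> s) is true at s0.
Satisfying worlds: {s0, s1, s2}

3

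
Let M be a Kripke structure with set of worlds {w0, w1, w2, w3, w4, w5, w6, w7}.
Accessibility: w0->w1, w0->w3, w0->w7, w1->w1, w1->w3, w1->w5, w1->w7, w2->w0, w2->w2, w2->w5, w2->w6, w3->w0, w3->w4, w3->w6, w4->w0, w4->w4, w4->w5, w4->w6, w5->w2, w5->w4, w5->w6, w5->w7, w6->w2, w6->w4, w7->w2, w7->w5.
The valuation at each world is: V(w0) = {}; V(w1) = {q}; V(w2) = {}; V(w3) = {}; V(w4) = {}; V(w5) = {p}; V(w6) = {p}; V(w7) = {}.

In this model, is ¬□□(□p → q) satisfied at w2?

No

Recall that □ψ holds at a world iff ψ holds at every accessible world, and ◇ψ holds iff ψ holds at some accessible world.
At w2: □□(□p → q) is true, so ¬□□(□p → q) is false.
  At w2: □□(□p → q) requires □(□p → q) at every successor {w0, w2, w5, w6}.
    At w0: □(□p → q) is true.
    At w2: □(□p → q) is true.
    At w5: □(□p → q) is true.
    At w6: □(□p → q) is true.
  So □□(□p → q) is true at w2.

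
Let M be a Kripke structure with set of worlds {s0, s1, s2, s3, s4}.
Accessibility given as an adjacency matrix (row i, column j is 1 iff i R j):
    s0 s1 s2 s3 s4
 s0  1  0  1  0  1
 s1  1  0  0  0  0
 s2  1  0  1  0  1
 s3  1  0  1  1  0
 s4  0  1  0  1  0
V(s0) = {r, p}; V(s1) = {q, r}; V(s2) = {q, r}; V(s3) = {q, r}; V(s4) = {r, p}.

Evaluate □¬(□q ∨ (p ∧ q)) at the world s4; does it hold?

At s4: □¬(□q ∨ (p ∧ q)) requires ¬(□q ∨ (p ∧ q)) at every successor {s1, s3}.
    At s1: □q ∨ (p ∧ q) is false, so ¬(□q ∨ (p ∧ q)) is true.
      At s1: □q is false, p ∧ q is false, so □q ∨ (p ∧ q) is false.
    At s3: □q ∨ (p ∧ q) is false, so ¬(□q ∨ (p ∧ q)) is true.
      At s3: □q is false, p ∧ q is false, so □q ∨ (p ∧ q) is false.
So □¬(□q ∨ (p ∧ q)) is true at s4.

Yes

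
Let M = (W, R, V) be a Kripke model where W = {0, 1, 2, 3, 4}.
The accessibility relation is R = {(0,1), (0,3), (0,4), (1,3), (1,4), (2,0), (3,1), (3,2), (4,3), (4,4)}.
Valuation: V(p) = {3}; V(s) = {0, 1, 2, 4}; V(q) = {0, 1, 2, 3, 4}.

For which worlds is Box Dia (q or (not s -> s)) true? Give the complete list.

0, 1, 2, 3, 4

Let φ = Box Dia (q or (not s -> s)). Evaluate φ at each world:
  0 (successors {1, 3, 4}): φ is true.
  1 (successors {3, 4}): φ is true.
  2 (successors {0}): φ is true.
  3 (successors {1, 2}): φ is true.
  4 (successors {3, 4}): φ is true.
For instance, at 1:
  At 1: Box Dia (q or (not s -> s)) requires Dia (q or (not s -> s)) at every successor {3, 4}.
      At 3: Dia (q or (not s -> s)) requires q or (not s -> s) at some successor in {1, 2}.
        q or (not s -> s) holds at 1, so Dia (q or (not s -> s)) is true at 3.
      At 4: Dia (q or (not s -> s)) requires q or (not s -> s) at some successor in {3, 4}.
        q or (not s -> s) holds at 3, so Dia (q or (not s -> s)) is true at 4.
  So Box Dia (q or (not s -> s)) is true at 1.
Satisfying worlds: {0, 1, 2, 3, 4}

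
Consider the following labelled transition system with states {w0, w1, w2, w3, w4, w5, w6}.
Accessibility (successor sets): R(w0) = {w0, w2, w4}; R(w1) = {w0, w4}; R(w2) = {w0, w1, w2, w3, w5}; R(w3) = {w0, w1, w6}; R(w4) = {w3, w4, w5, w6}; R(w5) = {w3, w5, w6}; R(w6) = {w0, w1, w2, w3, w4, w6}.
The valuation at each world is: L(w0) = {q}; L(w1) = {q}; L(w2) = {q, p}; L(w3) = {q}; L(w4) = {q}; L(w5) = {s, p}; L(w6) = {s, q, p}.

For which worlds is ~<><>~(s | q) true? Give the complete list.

w0, w1, w2, w3, w4, w5, w6

Recall that <>ψ holds at a world iff ψ holds at some accessible world.
Let φ = ~<><>~(s | q). Evaluate φ at each world:
  w0 (successors {w0, w2, w4}): φ is true.
  w1 (successors {w0, w4}): φ is true.
  w2 (successors {w0, w1, w2, w3, w5}): φ is true.
  w3 (successors {w0, w1, w6}): φ is true.
  w4 (successors {w3, w4, w5, w6}): φ is true.
  w5 (successors {w3, w5, w6}): φ is true.
  w6 (successors {w0, w1, w2, w3, w4, w6}): φ is true.
For instance, at w4:
  At w4: <><>~(s | q) is false, so ~<><>~(s | q) is true.
    At w4: <><>~(s | q) requires <>~(s | q) at some successor in {w3, w4, w5, w6}.
      At w3: <>~(s | q) is false.
      At w4: <>~(s | q) is false.
      At w5: <>~(s | q) is false.
      At w6: <>~(s | q) is false.
    So <><>~(s | q) is false at w4.
Satisfying worlds: {w0, w1, w2, w3, w4, w5, w6}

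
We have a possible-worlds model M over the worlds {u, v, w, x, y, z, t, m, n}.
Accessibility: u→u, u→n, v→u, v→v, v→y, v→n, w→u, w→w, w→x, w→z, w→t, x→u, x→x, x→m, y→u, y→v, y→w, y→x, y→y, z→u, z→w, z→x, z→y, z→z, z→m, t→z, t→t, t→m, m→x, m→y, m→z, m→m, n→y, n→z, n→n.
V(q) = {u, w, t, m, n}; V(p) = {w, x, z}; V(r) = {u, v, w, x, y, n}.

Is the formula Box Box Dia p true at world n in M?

At n: Box Box Dia p requires Box Dia p at every successor {y, z, n}.
  Box Dia p fails at y, so Box Box Dia p is false at n.
    At y: Box Dia p requires Dia p at every successor {u, v, w, x, y}.
      Dia p fails at u, so Box Dia p is false at y.

No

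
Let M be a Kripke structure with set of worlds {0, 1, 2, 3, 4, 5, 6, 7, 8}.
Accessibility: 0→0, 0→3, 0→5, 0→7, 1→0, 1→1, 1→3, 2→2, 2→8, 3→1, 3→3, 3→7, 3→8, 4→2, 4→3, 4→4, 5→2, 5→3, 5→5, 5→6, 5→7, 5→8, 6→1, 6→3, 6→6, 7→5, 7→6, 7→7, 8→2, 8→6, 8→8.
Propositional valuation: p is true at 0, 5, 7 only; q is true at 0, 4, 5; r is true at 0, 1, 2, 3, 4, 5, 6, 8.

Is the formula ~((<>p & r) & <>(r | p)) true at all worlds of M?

Let φ = ~((<>p & r) & <>(r | p)). Evaluate φ at each world:
  0 (successors {0, 3, 5, 7}): φ is false.
  1 (successors {0, 1, 3}): φ is false.
  2 (successors {2, 8}): φ is true.
  3 (successors {1, 3, 7, 8}): φ is false.
  4 (successors {2, 3, 4}): φ is true.
  5 (successors {2, 3, 5, 6, 7, 8}): φ is false.
  6 (successors {1, 3, 6}): φ is true.
  7 (successors {5, 6, 7}): φ is true.
  8 (successors {2, 6, 8}): φ is true.
Detail at 0 (counterexample):
  At 0: (<>p & r) & <>(r | p) is true, so ~((<>p & r) & <>(r | p)) is false.
    At 0: <>p & r is true, <>(r | p) is true, so (<>p & r) & <>(r | p) is true.
      At 0: <>p is true, r is true, so <>p & r is true.
      At 0: <>(r | p) requires r | p at some successor in {0, 3, 5, 7}.
        r | p holds at 0, so <>(r | p) is true at 0.

No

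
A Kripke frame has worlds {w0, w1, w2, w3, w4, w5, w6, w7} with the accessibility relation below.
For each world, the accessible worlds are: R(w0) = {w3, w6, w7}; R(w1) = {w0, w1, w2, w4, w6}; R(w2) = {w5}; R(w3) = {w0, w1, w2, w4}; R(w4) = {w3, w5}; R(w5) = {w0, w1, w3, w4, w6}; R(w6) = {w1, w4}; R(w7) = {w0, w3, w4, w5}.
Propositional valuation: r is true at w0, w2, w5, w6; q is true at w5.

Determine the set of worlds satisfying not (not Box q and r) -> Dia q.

w0, w2, w4, w5, w6, w7

Let φ = not (not Box q and r) -> Dia q. Evaluate φ at each world:
  w0 (successors {w3, w6, w7}): φ is true.
  w1 (successors {w0, w1, w2, w4, w6}): φ is false.
  w2 (successors {w5}): φ is true.
  w3 (successors {w0, w1, w2, w4}): φ is false.
  w4 (successors {w3, w5}): φ is true.
  w5 (successors {w0, w1, w3, w4, w6}): φ is true.
  w6 (successors {w1, w4}): φ is true.
  w7 (successors {w0, w3, w4, w5}): φ is true.
For instance, at w2:
  At w2: not (not Box q and r) is true, Dia q is true, so not (not Box q and r) -> Dia q is true.
    At w2: not Box q and r is false, so not (not Box q and r) is true.
      At w2: not Box q is false, r is true, so not Box q and r is false.
    At w2: Dia q requires q at some successor in {w5}.
      q holds at w5, so Dia q is true at w2.
Satisfying worlds: {w0, w2, w4, w5, w6, w7}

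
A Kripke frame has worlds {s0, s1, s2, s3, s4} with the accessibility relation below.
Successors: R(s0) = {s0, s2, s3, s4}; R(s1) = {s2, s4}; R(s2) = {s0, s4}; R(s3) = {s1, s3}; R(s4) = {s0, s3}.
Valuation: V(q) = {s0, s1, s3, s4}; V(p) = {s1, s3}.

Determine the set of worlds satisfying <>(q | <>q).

Recall that <>ψ holds at a world iff ψ holds at some accessible world.
Let φ = <>(q | <>q). Evaluate φ at each world:
  s0 (successors {s0, s2, s3, s4}): φ is true.
  s1 (successors {s2, s4}): φ is true.
  s2 (successors {s0, s4}): φ is true.
  s3 (successors {s1, s3}): φ is true.
  s4 (successors {s0, s3}): φ is true.
For instance, at s1:
  At s1: <>(q | <>q) requires q | <>q at some successor in {s2, s4}.
    q | <>q holds at s2, so <>(q | <>q) is true at s1.
      At s2: q is false, <>q is true, so q | <>q is true.
Satisfying worlds: {s0, s1, s2, s3, s4}

s0, s1, s2, s3, s4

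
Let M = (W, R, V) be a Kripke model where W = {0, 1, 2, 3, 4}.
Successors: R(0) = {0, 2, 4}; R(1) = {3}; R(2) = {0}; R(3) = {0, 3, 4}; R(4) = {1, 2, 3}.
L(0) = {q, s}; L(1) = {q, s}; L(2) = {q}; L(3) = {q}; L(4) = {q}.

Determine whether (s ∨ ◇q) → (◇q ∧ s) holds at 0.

Yes

At 0: s ∨ ◇q is true, ◇q ∧ s is true, so (s ∨ ◇q) → (◇q ∧ s) is true.
  At 0: s is true, ◇q is true, so s ∨ ◇q is true.
    At 0: ◇q requires q at some successor in {0, 2, 4}.
      q holds at 0, so ◇q is true at 0.
  At 0: ◇q is true, s is true, so ◇q ∧ s is true.
    At 0: ◇q requires q at some successor in {0, 2, 4}.
      q holds at 0, so ◇q is true at 0.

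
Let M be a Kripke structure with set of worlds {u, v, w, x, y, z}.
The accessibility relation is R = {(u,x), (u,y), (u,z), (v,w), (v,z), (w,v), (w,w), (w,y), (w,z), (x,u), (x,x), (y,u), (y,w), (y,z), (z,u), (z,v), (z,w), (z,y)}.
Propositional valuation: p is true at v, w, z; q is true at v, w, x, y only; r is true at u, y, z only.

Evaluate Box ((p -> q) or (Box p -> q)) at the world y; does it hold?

Yes

At y: Box ((p -> q) or (Box p -> q)) requires (p -> q) or (Box p -> q) at every successor {u, w, z}.
    At u: p -> q is true, Box p -> q is true, so (p -> q) or (Box p -> q) is true.
      At u: Box p is false, q is false, so Box p -> q is true.
    At w: p -> q is true, Box p -> q is true, so (p -> q) or (Box p -> q) is true.
      At w: Box p is false, q is true, so Box p -> q is true.
    At z: p -> q is false, Box p -> q is true, so (p -> q) or (Box p -> q) is true.
      At z: Box p is false, q is false, so Box p -> q is true.
So Box ((p -> q) or (Box p -> q)) is true at y.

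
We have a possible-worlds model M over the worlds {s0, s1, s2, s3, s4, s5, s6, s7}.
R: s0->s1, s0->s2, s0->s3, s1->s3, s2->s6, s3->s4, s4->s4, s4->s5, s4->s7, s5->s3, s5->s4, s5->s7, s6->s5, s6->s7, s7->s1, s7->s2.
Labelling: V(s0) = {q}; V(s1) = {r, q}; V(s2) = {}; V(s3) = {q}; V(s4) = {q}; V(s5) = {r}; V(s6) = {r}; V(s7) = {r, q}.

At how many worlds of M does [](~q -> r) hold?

6

Let φ = [](~q -> r). Evaluate φ at each world:
  s0 (successors {s1, s2, s3}): φ is false.
  s1 (successors {s3}): φ is true.
  s2 (successors {s6}): φ is true.
  s3 (successors {s4}): φ is true.
  s4 (successors {s4, s5, s7}): φ is true.
  s5 (successors {s3, s4, s7}): φ is true.
  s6 (successors {s5, s7}): φ is true.
  s7 (successors {s1, s2}): φ is false.
For instance, at s7:
  At s7: [](~q -> r) requires ~q -> r at every successor {s1, s2}.
    ~q -> r fails at s2, so [](~q -> r) is false at s7.
Satisfying worlds: {s1, s2, s3, s4, s5, s6}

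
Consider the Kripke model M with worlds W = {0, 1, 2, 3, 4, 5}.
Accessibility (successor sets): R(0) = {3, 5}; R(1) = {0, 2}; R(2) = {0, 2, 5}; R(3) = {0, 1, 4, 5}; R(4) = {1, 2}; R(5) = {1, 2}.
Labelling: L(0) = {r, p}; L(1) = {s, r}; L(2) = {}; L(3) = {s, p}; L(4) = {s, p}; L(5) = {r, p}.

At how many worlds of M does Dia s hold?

4

Let φ = Dia s. Evaluate φ at each world:
  0 (successors {3, 5}): φ is true.
  1 (successors {0, 2}): φ is false.
  2 (successors {0, 2, 5}): φ is false.
  3 (successors {0, 1, 4, 5}): φ is true.
  4 (successors {1, 2}): φ is true.
  5 (successors {1, 2}): φ is true.
For instance, at 2:
  At 2: Dia s requires s at some successor in {0, 2, 5}.
    At 0: s is false.
    At 2: s is false.
    At 5: s is false.
  So Dia s is false at 2.
Satisfying worlds: {0, 3, 4, 5}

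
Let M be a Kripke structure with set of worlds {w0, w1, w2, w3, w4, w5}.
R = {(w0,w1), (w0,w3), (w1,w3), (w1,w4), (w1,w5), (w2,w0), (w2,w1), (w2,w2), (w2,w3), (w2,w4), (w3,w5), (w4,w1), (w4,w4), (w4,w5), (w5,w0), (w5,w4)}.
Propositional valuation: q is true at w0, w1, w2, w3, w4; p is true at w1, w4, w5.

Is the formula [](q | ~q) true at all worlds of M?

Yes

Let φ = [](q | ~q). Evaluate φ at each world:
  w0 (successors {w1, w3}): φ is true.
  w1 (successors {w3, w4, w5}): φ is true.
  w2 (successors {w0, w1, w2, w3, w4}): φ is true.
  w3 (successors {w5}): φ is true.
  w4 (successors {w1, w4, w5}): φ is true.
  w5 (successors {w0, w4}): φ is true.
For instance, at w0:
  At w0: [](q | ~q) requires q | ~q at every successor {w1, w3}.
    At w1: q | ~q is true.
    At w3: q | ~q is true.
  So [](q | ~q) is true at w0.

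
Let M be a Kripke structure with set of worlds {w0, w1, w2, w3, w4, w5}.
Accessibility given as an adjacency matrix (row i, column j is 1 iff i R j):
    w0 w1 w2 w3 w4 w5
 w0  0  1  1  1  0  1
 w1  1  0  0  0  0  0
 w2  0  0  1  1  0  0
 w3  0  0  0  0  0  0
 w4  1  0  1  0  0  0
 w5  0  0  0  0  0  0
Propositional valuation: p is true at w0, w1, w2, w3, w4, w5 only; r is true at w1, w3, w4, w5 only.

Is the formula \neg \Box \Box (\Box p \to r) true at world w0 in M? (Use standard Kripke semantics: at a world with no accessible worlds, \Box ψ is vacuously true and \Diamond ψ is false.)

Yes

At w0: \Box \Box (\Box p \to r) is false, so \neg \Box \Box (\Box p \to r) is true.
  At w0: \Box \Box (\Box p \to r) requires \Box (\Box p \to r) at every successor {w1, w2, w3, w5}.
    \Box (\Box p \to r) fails at w1, so \Box \Box (\Box p \to r) is false at w0.
      At w1: \Box (\Box p \to r) requires \Box p \to r at every successor {w0}.
        \Box p \to r fails at w0, so \Box (\Box p \to r) is false at w1.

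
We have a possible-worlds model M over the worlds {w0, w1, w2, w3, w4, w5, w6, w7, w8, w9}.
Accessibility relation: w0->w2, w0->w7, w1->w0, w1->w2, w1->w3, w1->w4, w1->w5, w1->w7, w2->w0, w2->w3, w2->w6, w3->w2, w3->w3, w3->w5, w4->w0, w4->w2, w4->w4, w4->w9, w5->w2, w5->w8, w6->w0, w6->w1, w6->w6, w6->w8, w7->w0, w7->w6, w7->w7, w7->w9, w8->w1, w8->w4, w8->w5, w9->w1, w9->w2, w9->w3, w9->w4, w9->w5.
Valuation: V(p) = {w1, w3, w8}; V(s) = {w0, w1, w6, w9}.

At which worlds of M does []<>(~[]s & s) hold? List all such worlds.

Let φ = []<>(~[]s & s). Evaluate φ at each world:
  w0 (successors {w2, w7}): φ is true.
  w1 (successors {w0, w2, w3, w4, w5, w7}): φ is false.
  w2 (successors {w0, w3, w6}): φ is false.
  w3 (successors {w2, w3, w5}): φ is false.
  w4 (successors {w0, w2, w4, w9}): φ is false.
  w5 (successors {w2, w8}): φ is true.
  w6 (successors {w0, w1, w6, w8}): φ is false.
  w7 (successors {w0, w6, w7, w9}): φ is false.
  w8 (successors {w1, w4, w5}): φ is false.
  w9 (successors {w1, w2, w3, w4, w5}): φ is false.
For instance, at w2:
  At w2: []<>(~[]s & s) requires <>(~[]s & s) at every successor {w0, w3, w6}.
    <>(~[]s & s) fails at w0, so []<>(~[]s & s) is false at w2.
      At w0: <>(~[]s & s) requires ~[]s & s at some successor in {w2, w7}.
        At w2: ~[]s & s is false.
        At w7: ~[]s & s is false.
      So <>(~[]s & s) is false at w0.
Satisfying worlds: {w0, w5}

w0, w5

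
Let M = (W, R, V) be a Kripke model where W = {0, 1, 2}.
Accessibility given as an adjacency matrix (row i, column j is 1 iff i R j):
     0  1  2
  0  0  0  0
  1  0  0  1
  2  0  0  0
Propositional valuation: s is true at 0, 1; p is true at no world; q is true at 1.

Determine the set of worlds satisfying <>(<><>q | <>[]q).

none

Recall that []ψ holds at a world iff ψ holds at every accessible world, and <>ψ holds iff ψ holds at some accessible world.
Let φ = <>(<><>q | <>[]q). Evaluate φ at each world:
  0 (successors ∅): φ is false.
  1 (successors {2}): φ is false.
  2 (successors ∅): φ is false.
For instance, at 1:
  At 1: <>(<><>q | <>[]q) requires <><>q | <>[]q at some successor in {2}.
    At 2: <><>q | <>[]q is false.
  So <>(<><>q | <>[]q) is false at 1.
Satisfying worlds: none.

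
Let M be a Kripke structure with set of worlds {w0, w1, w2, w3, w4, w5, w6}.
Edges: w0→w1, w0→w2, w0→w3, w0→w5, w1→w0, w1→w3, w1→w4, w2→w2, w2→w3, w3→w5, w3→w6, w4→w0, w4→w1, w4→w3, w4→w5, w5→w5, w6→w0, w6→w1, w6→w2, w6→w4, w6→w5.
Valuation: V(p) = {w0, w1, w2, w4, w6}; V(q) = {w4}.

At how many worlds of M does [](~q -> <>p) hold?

Recall that []ψ holds at a world iff ψ holds at every accessible world, and <>ψ holds iff ψ holds at some accessible world.
Let φ = [](~q -> <>p). Evaluate φ at each world:
  w0 (successors {w1, w2, w3, w5}): φ is false.
  w1 (successors {w0, w3, w4}): φ is true.
  w2 (successors {w2, w3}): φ is true.
  w3 (successors {w5, w6}): φ is false.
  w4 (successors {w0, w1, w3, w5}): φ is false.
  w5 (successors {w5}): φ is false.
  w6 (successors {w0, w1, w2, w4, w5}): φ is false.
For instance, at w3:
  At w3: [](~q -> <>p) requires ~q -> <>p at every successor {w5, w6}.
    ~q -> <>p fails at w5, so [](~q -> <>p) is false at w3.
      At w5: ~q is true, <>p is false, so ~q -> <>p is false.
Satisfying worlds: {w1, w2}

2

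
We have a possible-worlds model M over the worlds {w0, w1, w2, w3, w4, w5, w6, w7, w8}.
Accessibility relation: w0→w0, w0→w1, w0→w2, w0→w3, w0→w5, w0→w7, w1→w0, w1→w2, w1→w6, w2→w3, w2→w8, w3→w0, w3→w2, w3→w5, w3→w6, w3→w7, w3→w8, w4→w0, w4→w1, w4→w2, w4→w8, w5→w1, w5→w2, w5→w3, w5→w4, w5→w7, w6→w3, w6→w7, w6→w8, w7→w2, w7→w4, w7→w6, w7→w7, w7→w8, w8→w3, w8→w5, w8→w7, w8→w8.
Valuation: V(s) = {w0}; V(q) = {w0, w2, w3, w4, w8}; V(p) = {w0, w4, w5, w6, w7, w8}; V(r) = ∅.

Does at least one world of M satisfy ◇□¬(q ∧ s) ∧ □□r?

Let φ = ◇□¬(q ∧ s) ∧ □□r. Evaluate φ at each world:
  w0 (successors {w0, w1, w2, w3, w5, w7}): φ is false.
  w1 (successors {w0, w2, w6}): φ is false.
  w2 (successors {w3, w8}): φ is false.
  w3 (successors {w0, w2, w5, w6, w7, w8}): φ is false.
  w4 (successors {w0, w1, w2, w8}): φ is false.
  w5 (successors {w1, w2, w3, w4, w7}): φ is false.
  w6 (successors {w3, w7, w8}): φ is false.
  w7 (successors {w2, w4, w6, w7, w8}): φ is false.
  w8 (successors {w3, w5, w7, w8}): φ is false.
For instance, at w2:
  At w2: ◇□¬(q ∧ s) is true, □□r is false, so ◇□¬(q ∧ s) ∧ □□r is false.
    At w2: ◇□¬(q ∧ s) requires □¬(q ∧ s) at some successor in {w3, w8}.
      □¬(q ∧ s) holds at w8, so ◇□¬(q ∧ s) is true at w2.
    At w2: □□r requires □r at every successor {w3, w8}.
      □r fails at w3, so □□r is false at w2.

No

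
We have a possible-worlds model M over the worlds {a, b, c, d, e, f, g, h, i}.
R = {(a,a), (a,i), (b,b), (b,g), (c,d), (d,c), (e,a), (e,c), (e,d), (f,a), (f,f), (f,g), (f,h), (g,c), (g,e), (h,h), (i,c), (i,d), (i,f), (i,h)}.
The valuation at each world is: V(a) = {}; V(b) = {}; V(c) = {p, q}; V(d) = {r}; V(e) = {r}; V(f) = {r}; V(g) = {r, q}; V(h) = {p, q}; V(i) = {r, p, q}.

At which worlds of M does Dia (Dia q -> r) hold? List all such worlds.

a, b, c, d, e, f, g, i

Let φ = Dia (Dia q -> r). Evaluate φ at each world:
  a (successors {a, i}): φ is true.
  b (successors {b, g}): φ is true.
  c (successors {d}): φ is true.
  d (successors {c}): φ is true.
  e (successors {a, c, d}): φ is true.
  f (successors {a, f, g, h}): φ is true.
  g (successors {c, e}): φ is true.
  h (successors {h}): φ is false.
  i (successors {c, d, f, h}): φ is true.
For instance, at a:
  At a: Dia (Dia q -> r) requires Dia q -> r at some successor in {a, i}.
    Dia q -> r holds at i, so Dia (Dia q -> r) is true at a.
      At i: Dia q is true, r is true, so Dia q -> r is true.
Satisfying worlds: {a, b, c, d, e, f, g, i}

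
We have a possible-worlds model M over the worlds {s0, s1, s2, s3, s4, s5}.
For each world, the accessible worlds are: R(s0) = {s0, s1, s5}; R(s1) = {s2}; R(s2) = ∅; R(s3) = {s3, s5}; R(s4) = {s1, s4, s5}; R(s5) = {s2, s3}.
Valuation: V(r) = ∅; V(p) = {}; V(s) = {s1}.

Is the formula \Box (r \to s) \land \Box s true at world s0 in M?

No

Recall that \Box ψ holds at a world iff ψ holds at every accessible world, and \Diamond ψ holds iff ψ holds at some accessible world.
At s0: \Box (r \to s) is true, \Box s is false, so \Box (r \to s) \land \Box s is false.
  At s0: \Box (r \to s) requires r \to s at every successor {s0, s1, s5}.
    At s0: r \to s is true.
    At s1: r \to s is true.
    At s5: r \to s is true.
  So \Box (r \to s) is true at s0.
  At s0: \Box s requires s at every successor {s0, s1, s5}.
    s fails at s0, so \Box s is false at s0.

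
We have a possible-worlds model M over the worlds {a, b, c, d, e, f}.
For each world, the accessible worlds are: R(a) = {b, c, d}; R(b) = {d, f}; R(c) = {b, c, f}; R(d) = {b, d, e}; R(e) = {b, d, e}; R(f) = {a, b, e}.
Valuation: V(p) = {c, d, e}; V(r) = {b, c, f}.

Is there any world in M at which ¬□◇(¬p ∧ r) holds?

No

Let φ = ¬□◇(¬p ∧ r). Evaluate φ at each world:
  a (successors {b, c, d}): φ is false.
  b (successors {d, f}): φ is false.
  c (successors {b, c, f}): φ is false.
  d (successors {b, d, e}): φ is false.
  e (successors {b, d, e}): φ is false.
  f (successors {a, b, e}): φ is false.
For instance, at a:
  At a: □◇(¬p ∧ r) is true, so ¬□◇(¬p ∧ r) is false.
    At a: □◇(¬p ∧ r) requires ◇(¬p ∧ r) at every successor {b, c, d}.
      At b: ◇(¬p ∧ r) is true.
      At c: ◇(¬p ∧ r) is true.
      At d: ◇(¬p ∧ r) is true.
    So □◇(¬p ∧ r) is true at a.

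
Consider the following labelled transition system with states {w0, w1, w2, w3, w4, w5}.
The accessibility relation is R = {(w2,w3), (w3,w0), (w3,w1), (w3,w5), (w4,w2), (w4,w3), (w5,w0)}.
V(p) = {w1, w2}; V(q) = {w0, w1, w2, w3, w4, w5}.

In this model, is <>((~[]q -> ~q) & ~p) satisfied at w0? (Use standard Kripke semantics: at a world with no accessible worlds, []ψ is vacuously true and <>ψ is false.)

No

Recall that []ψ holds at a world iff ψ holds at every accessible world, and <>ψ holds iff ψ holds at some accessible world.
At w0: no accessible worlds, so <>((~[]q -> ~q) & ~p) is false.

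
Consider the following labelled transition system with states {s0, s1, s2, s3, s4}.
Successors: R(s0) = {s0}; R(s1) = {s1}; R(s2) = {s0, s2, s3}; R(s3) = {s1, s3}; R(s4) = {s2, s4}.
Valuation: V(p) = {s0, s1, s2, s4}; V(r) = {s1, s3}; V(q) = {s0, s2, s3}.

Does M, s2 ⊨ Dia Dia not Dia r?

At s2: Dia Dia not Dia r requires Dia not Dia r at some successor in {s0, s2, s3}.
  Dia not Dia r holds at s0, so Dia Dia not Dia r is true at s2.
    At s0: Dia not Dia r requires not Dia r at some successor in {s0}.
      not Dia r holds at s0, so Dia not Dia r is true at s0.

Yes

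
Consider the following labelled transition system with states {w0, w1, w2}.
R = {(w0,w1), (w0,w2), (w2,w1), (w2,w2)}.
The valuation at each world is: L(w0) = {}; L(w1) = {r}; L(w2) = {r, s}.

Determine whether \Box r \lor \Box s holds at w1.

Recall that \Box ψ holds at a world iff ψ holds at every accessible world, and \Diamond ψ holds iff ψ holds at some accessible world.
At w1: \Box r is true, \Box s is true, so \Box r \lor \Box s is true.
  At w1: no accessible worlds, so \Box r holds vacuously.
  At w1: no accessible worlds, so \Box s holds vacuously.

Yes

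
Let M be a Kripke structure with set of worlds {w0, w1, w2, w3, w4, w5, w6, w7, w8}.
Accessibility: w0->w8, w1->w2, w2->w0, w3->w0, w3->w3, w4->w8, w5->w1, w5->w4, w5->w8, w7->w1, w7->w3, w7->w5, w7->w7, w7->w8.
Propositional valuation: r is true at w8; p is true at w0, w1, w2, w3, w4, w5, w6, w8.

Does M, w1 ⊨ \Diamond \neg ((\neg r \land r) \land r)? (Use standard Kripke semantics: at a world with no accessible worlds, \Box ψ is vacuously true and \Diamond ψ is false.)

At w1: \Diamond \neg ((\neg r \land r) \land r) requires \neg ((\neg r \land r) \land r) at some successor in {w2}.
  \neg ((\neg r \land r) \land r) holds at w2, so \Diamond \neg ((\neg r \land r) \land r) is true at w1.

Yes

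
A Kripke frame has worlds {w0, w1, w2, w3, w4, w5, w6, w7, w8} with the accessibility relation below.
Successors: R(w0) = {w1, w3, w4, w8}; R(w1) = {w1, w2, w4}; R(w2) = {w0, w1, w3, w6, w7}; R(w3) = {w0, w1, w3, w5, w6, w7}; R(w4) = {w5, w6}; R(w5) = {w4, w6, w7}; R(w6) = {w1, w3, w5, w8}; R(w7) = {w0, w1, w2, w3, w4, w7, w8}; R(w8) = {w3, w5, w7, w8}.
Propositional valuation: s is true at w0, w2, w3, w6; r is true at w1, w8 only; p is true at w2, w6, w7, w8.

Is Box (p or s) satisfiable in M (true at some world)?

Let φ = Box (p or s). Evaluate φ at each world:
  w0 (successors {w1, w3, w4, w8}): φ is false.
  w1 (successors {w1, w2, w4}): φ is false.
  w2 (successors {w0, w1, w3, w6, w7}): φ is false.
  w3 (successors {w0, w1, w3, w5, w6, w7}): φ is false.
  w4 (successors {w5, w6}): φ is false.
  w5 (successors {w4, w6, w7}): φ is false.
  w6 (successors {w1, w3, w5, w8}): φ is false.
  w7 (successors {w0, w1, w2, w3, w4, w7, w8}): φ is false.
  w8 (successors {w3, w5, w7, w8}): φ is false.
For instance, at w3:
  At w3: Box (p or s) requires p or s at every successor {w0, w1, w3, w5, w6, w7}.
    p or s fails at w1, so Box (p or s) is false at w3.

No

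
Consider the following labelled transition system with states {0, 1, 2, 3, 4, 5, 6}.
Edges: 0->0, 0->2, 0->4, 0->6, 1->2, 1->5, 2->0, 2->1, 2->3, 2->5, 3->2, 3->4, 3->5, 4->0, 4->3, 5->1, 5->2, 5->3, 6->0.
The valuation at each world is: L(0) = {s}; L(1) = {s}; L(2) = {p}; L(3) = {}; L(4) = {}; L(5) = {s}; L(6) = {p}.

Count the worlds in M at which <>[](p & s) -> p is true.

7

Recall that []ψ holds at a world iff ψ holds at every accessible world, and <>ψ holds iff ψ holds at some accessible world.
Let φ = <>[](p & s) -> p. Evaluate φ at each world:
  0 (successors {0, 2, 4, 6}): φ is true.
  1 (successors {2, 5}): φ is true.
  2 (successors {0, 1, 3, 5}): φ is true.
  3 (successors {2, 4, 5}): φ is true.
  4 (successors {0, 3}): φ is true.
  5 (successors {1, 2, 3}): φ is true.
  6 (successors {0}): φ is true.
For instance, at 0:
  At 0: <>[](p & s) is false, p is false, so <>[](p & s) -> p is true.
    At 0: <>[](p & s) requires [](p & s) at some successor in {0, 2, 4, 6}.
      At 0: [](p & s) is false.
      At 2: [](p & s) is false.
      At 4: [](p & s) is false.
      At 6: [](p & s) is false.
    So <>[](p & s) is false at 0.
Satisfying worlds: {0, 1, 2, 3, 4, 5, 6}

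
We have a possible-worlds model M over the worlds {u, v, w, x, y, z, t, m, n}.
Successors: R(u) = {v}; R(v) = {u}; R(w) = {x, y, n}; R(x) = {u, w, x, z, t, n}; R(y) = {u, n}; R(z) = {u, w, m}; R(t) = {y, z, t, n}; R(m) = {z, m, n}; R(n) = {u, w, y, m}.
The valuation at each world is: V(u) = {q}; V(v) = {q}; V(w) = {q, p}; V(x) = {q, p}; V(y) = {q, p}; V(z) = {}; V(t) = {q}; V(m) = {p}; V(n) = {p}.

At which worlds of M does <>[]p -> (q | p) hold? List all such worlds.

Let φ = <>[]p -> (q | p). Evaluate φ at each world:
  u (successors {v}): φ is true.
  v (successors {u}): φ is true.
  w (successors {x, y, n}): φ is true.
  x (successors {u, w, x, z, t, n}): φ is true.
  y (successors {u, n}): φ is true.
  z (successors {u, w, m}): φ is false.
  t (successors {y, z, t, n}): φ is true.
  m (successors {z, m, n}): φ is true.
  n (successors {u, w, y, m}): φ is true.
For instance, at z:
  At z: <>[]p is true, q | p is false, so <>[]p -> (q | p) is false.
    At z: <>[]p requires []p at some successor in {u, w, m}.
      []p holds at w, so <>[]p is true at z.
Satisfying worlds: {u, v, w, x, y, t, m, n}

u, v, w, x, y, t, m, n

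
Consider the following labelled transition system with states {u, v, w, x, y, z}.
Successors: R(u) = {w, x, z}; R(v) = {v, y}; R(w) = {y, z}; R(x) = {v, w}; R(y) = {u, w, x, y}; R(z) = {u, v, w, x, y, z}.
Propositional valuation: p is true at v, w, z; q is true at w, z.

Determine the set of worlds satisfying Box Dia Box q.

Let φ = Box Dia Box q. Evaluate φ at each world:
  u (successors {w, x, z}): φ is false.
  v (successors {v, y}): φ is false.
  w (successors {y, z}): φ is false.
  x (successors {v, w}): φ is false.
  y (successors {u, w, x, y}): φ is false.
  z (successors {u, v, w, x, y, z}): φ is false.
For instance, at x:
  At x: Box Dia Box q requires Dia Box q at every successor {v, w}.
    Dia Box q fails at v, so Box Dia Box q is false at x.
      At v: Dia Box q requires Box q at some successor in {v, y}.
        At v: Box q is false.
        At y: Box q is false.
      So Dia Box q is false at v.
Satisfying worlds: none.

none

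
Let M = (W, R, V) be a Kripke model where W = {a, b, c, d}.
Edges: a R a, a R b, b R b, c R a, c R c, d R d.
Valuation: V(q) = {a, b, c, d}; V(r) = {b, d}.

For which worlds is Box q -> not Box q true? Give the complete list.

Let φ = Box q -> not Box q. Evaluate φ at each world:
  a (successors {a, b}): φ is false.
  b (successors {b}): φ is false.
  c (successors {a, c}): φ is false.
  d (successors {d}): φ is false.
For instance, at b:
  At b: Box q is true, not Box q is false, so Box q -> not Box q is false.
    At b: Box q requires q at every successor {b}.
      At b: q is true.
    So Box q is true at b.
    At b: Box q is true, so not Box q is false.
      At b: Box q requires q at every successor {b}.
        At b: q is true.
      So Box q is true at b.
Satisfying worlds: none.

none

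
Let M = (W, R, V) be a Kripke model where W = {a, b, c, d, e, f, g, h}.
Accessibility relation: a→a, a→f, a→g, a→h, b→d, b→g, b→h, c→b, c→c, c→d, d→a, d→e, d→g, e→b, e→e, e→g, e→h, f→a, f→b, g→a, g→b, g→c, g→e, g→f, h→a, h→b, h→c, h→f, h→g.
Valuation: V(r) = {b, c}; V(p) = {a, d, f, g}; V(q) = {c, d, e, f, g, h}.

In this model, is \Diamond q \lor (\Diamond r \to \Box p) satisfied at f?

No

At f: \Diamond q is false, \Diamond r \to \Box p is false, so \Diamond q \lor (\Diamond r \to \Box p) is false.
  At f: \Diamond q requires q at some successor in {a, b}.
    At a: q is false.
    At b: q is false.
  So \Diamond q is false at f.
  At f: \Diamond r is true, \Box p is false, so \Diamond r \to \Box p is false.
    At f: \Diamond r requires r at some successor in {a, b}.
      r holds at b, so \Diamond r is true at f.
    At f: \Box p requires p at every successor {a, b}.
      p fails at b, so \Box p is false at f.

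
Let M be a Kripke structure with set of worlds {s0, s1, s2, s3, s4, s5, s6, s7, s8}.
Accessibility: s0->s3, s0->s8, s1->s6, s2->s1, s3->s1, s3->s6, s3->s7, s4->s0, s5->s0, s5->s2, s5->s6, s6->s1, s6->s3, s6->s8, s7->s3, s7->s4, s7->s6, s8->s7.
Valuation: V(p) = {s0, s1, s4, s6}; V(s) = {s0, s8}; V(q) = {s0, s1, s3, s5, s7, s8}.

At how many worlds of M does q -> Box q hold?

Recall that Box ψ holds at a world iff ψ holds at every accessible world, and Dia ψ holds iff ψ holds at some accessible world.
Let φ = q -> Box q. Evaluate φ at each world:
  s0 (successors {s3, s8}): φ is true.
  s1 (successors {s6}): φ is false.
  s2 (successors {s1}): φ is true.
  s3 (successors {s1, s6, s7}): φ is false.
  s4 (successors {s0}): φ is true.
  s5 (successors {s0, s2, s6}): φ is false.
  s6 (successors {s1, s3, s8}): φ is true.
  s7 (successors {s3, s4, s6}): φ is false.
  s8 (successors {s7}): φ is true.
For instance, at s2:
  At s2: q is false, Box q is true, so q -> Box q is true.
    At s2: Box q requires q at every successor {s1}.
      At s1: q is true.
    So Box q is true at s2.
Satisfying worlds: {s0, s2, s4, s6, s8}

5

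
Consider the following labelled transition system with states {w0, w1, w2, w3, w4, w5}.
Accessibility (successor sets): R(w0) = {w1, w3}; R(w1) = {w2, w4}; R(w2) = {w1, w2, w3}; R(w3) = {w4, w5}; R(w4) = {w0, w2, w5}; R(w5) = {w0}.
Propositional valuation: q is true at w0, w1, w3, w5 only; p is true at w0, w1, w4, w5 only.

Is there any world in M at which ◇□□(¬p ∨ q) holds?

Yes

Recall that □ψ holds at a world iff ψ holds at every accessible world, and ◇ψ holds iff ψ holds at some accessible world.
Let φ = ◇□□(¬p ∨ q). Evaluate φ at each world:
  w0 (successors {w1, w3}): φ is true.
  w1 (successors {w2, w4}): φ is true.
  w2 (successors {w1, w2, w3}): φ is true.
  w3 (successors {w4, w5}): φ is true.
  w4 (successors {w0, w2, w5}): φ is true.
  w5 (successors {w0}): φ is false.
Detail at w0 (witness):
  At w0: ◇□□(¬p ∨ q) requires □□(¬p ∨ q) at some successor in {w1, w3}.
    □□(¬p ∨ q) holds at w1, so ◇□□(¬p ∨ q) is true at w0.
      At w1: □□(¬p ∨ q) requires □(¬p ∨ q) at every successor {w2, w4}.
        At w2: □(¬p ∨ q) is true.
        At w4: □(¬p ∨ q) is true.
      So □□(¬p ∨ q) is true at w1.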